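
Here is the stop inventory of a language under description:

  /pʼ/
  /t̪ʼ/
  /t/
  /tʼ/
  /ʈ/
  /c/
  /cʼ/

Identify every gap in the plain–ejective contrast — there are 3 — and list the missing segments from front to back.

place of articulation  plain     ejective
bilabial          —         pʼ      
dental            —         t̪ʼ     
alveolar          t         tʼ      
retroflex         ʈ         —       
palatal           c         cʼ      
Gaps, from front to back: bilabial lacks plain (/p/); dental lacks plain (/t̪/); retroflex lacks ejective (/ʈʼ/).

/p/, /t̪/, /ʈʼ/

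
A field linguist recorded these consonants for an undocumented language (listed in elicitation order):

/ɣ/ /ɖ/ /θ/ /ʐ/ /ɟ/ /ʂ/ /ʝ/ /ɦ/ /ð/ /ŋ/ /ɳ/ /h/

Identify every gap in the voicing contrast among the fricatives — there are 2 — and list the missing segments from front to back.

dental: voiceless /θ/, voiced /ð/.
retroflex: voiceless /ʂ/, voiced /ʐ/.
palatal: voiceless —, voiced /ʝ/.
velar: voiceless —, voiced /ɣ/.
glottal: voiceless /h/, voiced /ɦ/.
Gaps, from front to back: palatal lacks voiceless (/ç/); velar lacks voiceless (/x/).

/ç/, /x/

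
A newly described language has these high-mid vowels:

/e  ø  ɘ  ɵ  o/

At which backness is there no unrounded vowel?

back

Unrounded: /e/ (front), /ɘ/ (central).
Rounded: /ø/ (front), /ɵ/ (central), /o/ (back).
Every backness has an unrounded member except back, where /ɤ/ would be expected.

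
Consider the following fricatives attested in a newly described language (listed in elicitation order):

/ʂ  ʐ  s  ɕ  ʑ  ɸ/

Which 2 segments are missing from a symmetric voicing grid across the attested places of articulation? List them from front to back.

Voiceless: /ɸ/ (bilabial), /s/ (alveolar), /ʂ/ (retroflex), /ɕ/ (alveolo-palatal).
Voiced: /ʐ/ (retroflex), /ʑ/ (alveolo-palatal).
Gaps, from front to back: bilabial lacks voiced (/β/); alveolar lacks voiced (/z/).

/β/, /z/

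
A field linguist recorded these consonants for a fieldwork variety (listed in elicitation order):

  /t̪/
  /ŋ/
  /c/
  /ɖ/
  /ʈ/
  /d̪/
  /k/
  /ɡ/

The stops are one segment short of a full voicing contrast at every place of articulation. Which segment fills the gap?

place of articulation  voiceless  voiced  
dental            t̪        d̪      
retroflex         ʈ         ɖ       
palatal           c         —       
velar             k         ɡ       
The palatal row has no voiced member, so the gap is the voiced palatal stop /ɟ/.

/ɟ/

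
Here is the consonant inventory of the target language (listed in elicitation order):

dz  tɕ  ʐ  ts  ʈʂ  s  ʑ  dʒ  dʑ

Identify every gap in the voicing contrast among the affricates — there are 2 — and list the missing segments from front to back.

/tʃ/, /ɖʐ/

alveolar: voiceless /ts/, voiced /dz/.
postalveolar: voiceless —, voiced /dʒ/.
retroflex: voiceless /ʈʂ/, voiced —.
alveolo-palatal: voiceless /tɕ/, voiced /dʑ/.
Gaps, from front to back: postalveolar lacks voiceless (/tʃ/); retroflex lacks voiced (/ɖʐ/).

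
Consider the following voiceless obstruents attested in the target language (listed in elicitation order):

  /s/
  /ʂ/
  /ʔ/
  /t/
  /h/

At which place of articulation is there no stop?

alveolar: stop /t/, fricative /s/.
retroflex: stop —, fricative /ʂ/.
glottal: stop /ʔ/, fricative /h/.
Every place of articulation has a stop member except retroflex, where /ʈ/ would be expected.

retroflex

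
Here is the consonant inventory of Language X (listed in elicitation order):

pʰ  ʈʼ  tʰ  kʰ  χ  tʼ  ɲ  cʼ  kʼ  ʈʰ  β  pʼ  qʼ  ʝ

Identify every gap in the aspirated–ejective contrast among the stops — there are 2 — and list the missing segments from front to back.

place of articulation  aspirated  ejective
bilabial          pʰ        pʼ      
alveolar          tʰ        tʼ      
retroflex         ʈʰ        ʈʼ      
palatal           —         cʼ      
velar             kʰ        kʼ      
uvular            —         qʼ      
Gaps, from front to back: palatal lacks aspirated (/cʰ/); uvular lacks aspirated (/qʰ/).

/cʰ/, /qʰ/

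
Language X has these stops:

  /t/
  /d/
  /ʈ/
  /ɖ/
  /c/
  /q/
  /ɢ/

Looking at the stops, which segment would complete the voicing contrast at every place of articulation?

Voiceless: /t/ (alveolar), /ʈ/ (retroflex), /c/ (palatal), /q/ (uvular).
Voiced: /d/ (alveolar), /ɖ/ (retroflex), /ɢ/ (uvular).
The palatal row has no voiced member, so the gap is the voiced palatal stop /ɟ/.

/ɟ/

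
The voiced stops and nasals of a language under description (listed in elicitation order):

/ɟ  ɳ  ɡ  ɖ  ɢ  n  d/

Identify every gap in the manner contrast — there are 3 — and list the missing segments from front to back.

place of articulation  oral stop  nasal   
alveolar          d         n       
retroflex         ɖ         ɳ       
palatal           ɟ         —       
velar             ɡ         —       
uvular            ɢ         —       
Gaps, from front to back: palatal lacks nasal (/ɲ/); velar lacks nasal (/ŋ/); uvular lacks nasal (/ɴ/).

/ɲ/, /ŋ/, /ɴ/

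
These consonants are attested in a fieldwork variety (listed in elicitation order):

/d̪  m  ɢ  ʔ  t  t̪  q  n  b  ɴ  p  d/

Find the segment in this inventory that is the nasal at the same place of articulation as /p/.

/m/

/p/ is a voiceless bilabial stop.
The nasal at the same place is a bilabial nasal — in this inventory, /m/.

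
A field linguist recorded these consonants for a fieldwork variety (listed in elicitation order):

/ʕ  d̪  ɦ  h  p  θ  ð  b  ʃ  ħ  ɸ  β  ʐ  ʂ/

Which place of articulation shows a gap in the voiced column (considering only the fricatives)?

bilabial: voiceless /ɸ/, voiced /β/.
dental: voiceless /θ/, voiced /ð/.
postalveolar: voiceless /ʃ/, voiced —.
retroflex: voiceless /ʂ/, voiced /ʐ/.
pharyngeal: voiceless /ħ/, voiced /ʕ/.
glottal: voiceless /h/, voiced /ɦ/.
Every place of articulation has a voiced member except postalveolar, where /ʒ/ would be expected.

postalveolar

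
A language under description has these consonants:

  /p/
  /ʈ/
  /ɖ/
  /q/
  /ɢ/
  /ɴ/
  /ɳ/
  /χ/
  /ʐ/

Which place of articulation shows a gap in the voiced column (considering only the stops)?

place of articulation  voiceless  voiced  
bilabial          p         —       
retroflex         ʈ         ɖ       
uvular            q         ɢ       
Every place of articulation has a voiced member except bilabial, where /b/ would be expected.

bilabial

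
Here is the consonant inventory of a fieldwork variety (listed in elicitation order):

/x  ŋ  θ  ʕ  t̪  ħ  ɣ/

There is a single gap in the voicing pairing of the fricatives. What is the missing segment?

/ð/

Voiceless: /θ/ (dental), /x/ (velar), /ħ/ (pharyngeal).
Voiced: /ɣ/ (velar), /ʕ/ (pharyngeal).
The dental row has no voiced member, so the gap is the voiced dental fricative /ð/.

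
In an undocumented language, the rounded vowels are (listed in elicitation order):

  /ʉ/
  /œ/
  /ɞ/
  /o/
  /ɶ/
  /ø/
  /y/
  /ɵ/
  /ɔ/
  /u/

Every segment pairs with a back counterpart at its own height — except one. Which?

High: /y/ ~ /ʉ/ ~ /u/
High-mid: /ø/ ~ /ɵ/ ~ /o/
Low-mid: /œ/ ~ /ɞ/ ~ /ɔ/
Low: only /ɶ/ (front); no back partner.
So /ɶ/ is the unpaired segment.

/ɶ/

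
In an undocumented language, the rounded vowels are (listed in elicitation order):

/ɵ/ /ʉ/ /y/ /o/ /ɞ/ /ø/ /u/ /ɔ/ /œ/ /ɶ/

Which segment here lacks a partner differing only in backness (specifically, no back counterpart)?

High: /y/ ~ /ʉ/ ~ /u/
High-mid: /ø/ ~ /ɵ/ ~ /o/
Low-mid: /œ/ ~ /ɞ/ ~ /ɔ/
Low: only /ɶ/ (front); no back partner.
So /ɶ/ is the unpaired segment.

/ɶ/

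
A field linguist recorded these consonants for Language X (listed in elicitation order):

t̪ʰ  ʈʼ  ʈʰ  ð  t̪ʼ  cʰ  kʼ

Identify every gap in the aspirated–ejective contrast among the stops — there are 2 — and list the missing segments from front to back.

/cʼ/, /kʰ/

Aspirated: /t̪ʰ/ (dental), /ʈʰ/ (retroflex), /cʰ/ (palatal).
Ejective: /t̪ʼ/ (dental), /ʈʼ/ (retroflex), /kʼ/ (velar).
Gaps, from front to back: palatal lacks ejective (/cʼ/); velar lacks aspirated (/kʰ/).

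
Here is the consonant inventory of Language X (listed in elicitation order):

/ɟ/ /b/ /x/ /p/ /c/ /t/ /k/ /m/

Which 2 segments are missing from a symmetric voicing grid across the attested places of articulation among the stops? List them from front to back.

/d/, /ɡ/

place of articulation  voiceless  voiced  
bilabial          p         b       
alveolar          t         —       
palatal           c         ɟ       
velar             k         —       
Gaps, from front to back: alveolar lacks voiced (/d/); velar lacks voiced (/ɡ/).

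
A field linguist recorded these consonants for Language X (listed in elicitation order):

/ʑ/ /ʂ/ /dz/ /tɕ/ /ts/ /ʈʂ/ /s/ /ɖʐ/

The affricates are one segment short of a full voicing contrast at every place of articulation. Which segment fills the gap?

/dʑ/

alveolar: voiceless /ts/, voiced /dz/.
retroflex: voiceless /ʈʂ/, voiced /ɖʐ/.
alveolo-palatal: voiceless /tɕ/, voiced —.
The alveolo-palatal row has no voiced member, so the gap is the voiced alveolo-palatal affricate /dʑ/.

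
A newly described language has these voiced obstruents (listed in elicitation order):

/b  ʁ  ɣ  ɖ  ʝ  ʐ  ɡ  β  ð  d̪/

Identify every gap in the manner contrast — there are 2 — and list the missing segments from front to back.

/ɟ/, /ɢ/

Stop: /b/ (bilabial), /d̪/ (dental), /ɖ/ (retroflex), /ɡ/ (velar).
Fricative: /β/ (bilabial), /ð/ (dental), /ʐ/ (retroflex), /ʝ/ (palatal), /ɣ/ (velar), /ʁ/ (uvular).
Gaps, from front to back: palatal lacks stop (/ɟ/); uvular lacks stop (/ɢ/).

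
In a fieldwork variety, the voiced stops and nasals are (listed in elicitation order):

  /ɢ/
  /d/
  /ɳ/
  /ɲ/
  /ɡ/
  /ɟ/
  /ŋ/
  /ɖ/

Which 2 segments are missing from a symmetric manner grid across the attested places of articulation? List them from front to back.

/n/, /ɴ/

Oral stop: /d/ (alveolar), /ɖ/ (retroflex), /ɟ/ (palatal), /ɡ/ (velar), /ɢ/ (uvular).
Nasal: /ɳ/ (retroflex), /ɲ/ (palatal), /ŋ/ (velar).
Gaps, from front to back: alveolar lacks nasal (/n/); uvular lacks nasal (/ɴ/).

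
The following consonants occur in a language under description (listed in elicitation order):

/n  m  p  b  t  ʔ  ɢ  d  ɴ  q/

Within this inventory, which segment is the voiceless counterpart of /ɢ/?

/q/

/ɢ/ is a voiced uvular stop.
The voiceless counterpart is a voiceless uvular stop — in this inventory, /q/.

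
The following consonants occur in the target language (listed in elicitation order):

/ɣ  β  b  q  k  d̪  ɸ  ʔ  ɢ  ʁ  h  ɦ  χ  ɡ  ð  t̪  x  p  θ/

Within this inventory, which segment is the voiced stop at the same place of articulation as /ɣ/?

/ɣ/ is a voiced velar fricative.
The voiced stop at the same place is a voiced velar stop — in this inventory, /ɡ/.

/ɡ/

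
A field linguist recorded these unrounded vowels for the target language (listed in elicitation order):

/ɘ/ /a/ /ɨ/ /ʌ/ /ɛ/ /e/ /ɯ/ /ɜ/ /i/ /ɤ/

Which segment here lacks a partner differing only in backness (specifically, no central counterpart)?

/a/

High: /i/ ~ /ɨ/ ~ /ɯ/
High-mid: /e/ ~ /ɘ/ ~ /ɤ/
Low-mid: /ɛ/ ~ /ɜ/ ~ /ʌ/
Low: only /a/ (front); no central partner.
So /a/ is the unpaired segment.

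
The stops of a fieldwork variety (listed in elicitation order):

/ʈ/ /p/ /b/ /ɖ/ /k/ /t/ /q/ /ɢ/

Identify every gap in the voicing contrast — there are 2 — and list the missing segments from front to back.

Voiceless: /p/ (bilabial), /t/ (alveolar), /ʈ/ (retroflex), /k/ (velar), /q/ (uvular).
Voiced: /b/ (bilabial), /ɖ/ (retroflex), /ɢ/ (uvular).
Gaps, from front to back: alveolar lacks voiced (/d/); velar lacks voiced (/ɡ/).

/d/, /ɡ/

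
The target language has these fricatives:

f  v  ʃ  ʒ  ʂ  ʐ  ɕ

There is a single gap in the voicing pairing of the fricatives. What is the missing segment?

/ʑ/

labiodental: voiceless /f/, voiced /v/.
postalveolar: voiceless /ʃ/, voiced /ʒ/.
retroflex: voiceless /ʂ/, voiced /ʐ/.
alveolo-palatal: voiceless /ɕ/, voiced —.
The alveolo-palatal row has no voiced member, so the gap is the voiced alveolo-palatal fricative /ʑ/.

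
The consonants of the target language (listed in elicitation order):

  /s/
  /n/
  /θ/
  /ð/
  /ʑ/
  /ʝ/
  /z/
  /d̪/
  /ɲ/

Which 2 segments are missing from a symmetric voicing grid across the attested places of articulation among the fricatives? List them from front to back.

Voiceless: /θ/ (dental), /s/ (alveolar).
Voiced: /ð/ (dental), /z/ (alveolar), /ʑ/ (alveolo-palatal), /ʝ/ (palatal).
Gaps, from front to back: alveolo-palatal lacks voiceless (/ɕ/); palatal lacks voiceless (/ç/).

/ɕ/, /ç/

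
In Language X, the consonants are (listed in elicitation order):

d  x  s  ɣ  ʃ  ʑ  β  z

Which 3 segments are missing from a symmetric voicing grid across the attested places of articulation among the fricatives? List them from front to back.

/ɸ/, /ʒ/, /ɕ/

place of articulation  voiceless  voiced  
bilabial          —         β       
alveolar          s         z       
postalveolar      ʃ         —       
alveolo-palatal   —         ʑ       
velar             x         ɣ       
Gaps, from front to back: bilabial lacks voiceless (/ɸ/); postalveolar lacks voiced (/ʒ/); alveolo-palatal lacks voiceless (/ɕ/).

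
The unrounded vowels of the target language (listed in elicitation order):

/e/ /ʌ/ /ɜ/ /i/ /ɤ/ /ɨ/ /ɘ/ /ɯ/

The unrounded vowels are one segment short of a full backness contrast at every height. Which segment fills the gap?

height            front     central   back    
high              i         ɨ         ɯ       
high-mid          e         ɘ         ɤ       
low-mid           —         ɜ         ʌ       
The low-mid row has no front member, so the gap is the low-mid front unrounded vowel /ɛ/.

/ɛ/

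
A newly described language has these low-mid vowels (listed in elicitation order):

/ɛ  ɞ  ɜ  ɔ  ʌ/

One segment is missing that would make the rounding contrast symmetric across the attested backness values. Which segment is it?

/œ/

backness          unrounded  rounded 
front             ɛ         —       
central           ɜ         ɞ       
back              ʌ         ɔ       
The front row has no rounded member, so the gap is the front rounded vowel /œ/.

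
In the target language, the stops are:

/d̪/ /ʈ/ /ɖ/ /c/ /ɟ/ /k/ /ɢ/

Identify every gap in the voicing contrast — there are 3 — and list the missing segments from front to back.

place of articulation  voiceless  voiced  
dental            —         d̪      
retroflex         ʈ         ɖ       
palatal           c         ɟ       
velar             k         —       
uvular            —         ɢ       
Gaps, from front to back: dental lacks voiceless (/t̪/); velar lacks voiced (/ɡ/); uvular lacks voiceless (/q/).

/t̪/, /ɡ/, /q/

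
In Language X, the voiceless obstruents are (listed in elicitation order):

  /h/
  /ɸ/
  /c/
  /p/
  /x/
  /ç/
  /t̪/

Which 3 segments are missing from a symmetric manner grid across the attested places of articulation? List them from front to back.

Stop: /p/ (bilabial), /t̪/ (dental), /c/ (palatal).
Fricative: /ɸ/ (bilabial), /ç/ (palatal), /x/ (velar), /h/ (glottal).
Gaps, from front to back: dental lacks fricative (/θ/); velar lacks stop (/k/); glottal lacks stop (/ʔ/).

/θ/, /k/, /ʔ/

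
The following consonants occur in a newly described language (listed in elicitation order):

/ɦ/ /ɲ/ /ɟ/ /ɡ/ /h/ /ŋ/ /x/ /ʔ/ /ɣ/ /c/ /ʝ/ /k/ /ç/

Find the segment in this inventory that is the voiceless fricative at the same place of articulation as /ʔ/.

/ʔ/ is a voiceless glottal stop.
The voiceless fricative at the same place is a voiceless glottal fricative — in this inventory, /h/.

/h/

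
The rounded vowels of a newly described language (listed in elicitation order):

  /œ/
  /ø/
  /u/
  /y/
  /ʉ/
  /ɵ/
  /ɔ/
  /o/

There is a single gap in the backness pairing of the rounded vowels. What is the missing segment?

/ɞ/

high: front /y/, central /ʉ/, back /u/.
high-mid: front /ø/, central /ɵ/, back /o/.
low-mid: front /œ/, central —, back /ɔ/.
The low-mid row has no central member, so the gap is the low-mid central rounded vowel /ɞ/.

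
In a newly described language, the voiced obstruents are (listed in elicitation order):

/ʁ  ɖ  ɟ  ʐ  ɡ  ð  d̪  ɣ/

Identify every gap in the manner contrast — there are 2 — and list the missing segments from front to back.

/ʝ/, /ɢ/

place of articulation  stop      fricative
dental            d̪        ð       
retroflex         ɖ         ʐ       
palatal           ɟ         —       
velar             ɡ         ɣ       
uvular            —         ʁ       
Gaps, from front to back: palatal lacks fricative (/ʝ/); uvular lacks stop (/ɢ/).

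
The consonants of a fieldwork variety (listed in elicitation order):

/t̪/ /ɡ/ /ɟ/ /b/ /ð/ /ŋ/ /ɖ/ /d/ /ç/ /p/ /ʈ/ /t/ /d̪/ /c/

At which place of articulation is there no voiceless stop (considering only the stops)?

velar

Voiceless: /p/ (bilabial), /t̪/ (dental), /t/ (alveolar), /ʈ/ (retroflex), /c/ (palatal).
Voiced: /b/ (bilabial), /d̪/ (dental), /d/ (alveolar), /ɖ/ (retroflex), /ɟ/ (palatal), /ɡ/ (velar).
Every place of articulation has a voiceless member except velar, where /k/ would be expected.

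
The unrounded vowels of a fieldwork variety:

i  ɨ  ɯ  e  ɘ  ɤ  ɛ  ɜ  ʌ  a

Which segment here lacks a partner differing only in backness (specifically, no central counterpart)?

High: /i/ ~ /ɨ/ ~ /ɯ/
High-mid: /e/ ~ /ɘ/ ~ /ɤ/
Low-mid: /ɛ/ ~ /ɜ/ ~ /ʌ/
Low: only /a/ (front); no central partner.
So /a/ is the unpaired segment.

/a/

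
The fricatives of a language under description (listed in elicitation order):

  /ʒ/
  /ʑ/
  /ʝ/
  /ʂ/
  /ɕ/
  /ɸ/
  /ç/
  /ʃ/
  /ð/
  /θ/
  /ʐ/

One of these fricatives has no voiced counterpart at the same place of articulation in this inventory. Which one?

/ɸ/

Dental: /θ/ ~ /ð/
Postalveolar: /ʃ/ ~ /ʒ/
Retroflex: /ʂ/ ~ /ʐ/
Alveolo-palatal: /ɕ/ ~ /ʑ/
Palatal: /ç/ ~ /ʝ/
Bilabial: only /ɸ/ (voiceless); no voiced partner.
So /ɸ/ is the unpaired segment.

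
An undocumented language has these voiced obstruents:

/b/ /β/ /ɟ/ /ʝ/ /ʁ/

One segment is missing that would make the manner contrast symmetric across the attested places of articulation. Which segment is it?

/ɢ/

Stop: /b/ (bilabial), /ɟ/ (palatal).
Fricative: /β/ (bilabial), /ʝ/ (palatal), /ʁ/ (uvular).
The uvular row has no stop member, so the gap is the uvular stop /ɢ/.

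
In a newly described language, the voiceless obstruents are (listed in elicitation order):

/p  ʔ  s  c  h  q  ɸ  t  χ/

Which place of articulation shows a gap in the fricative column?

bilabial: stop /p/, fricative /ɸ/.
alveolar: stop /t/, fricative /s/.
palatal: stop /c/, fricative —.
uvular: stop /q/, fricative /χ/.
glottal: stop /ʔ/, fricative /h/.
Every place of articulation has a fricative member except palatal, where /ç/ would be expected.

palatal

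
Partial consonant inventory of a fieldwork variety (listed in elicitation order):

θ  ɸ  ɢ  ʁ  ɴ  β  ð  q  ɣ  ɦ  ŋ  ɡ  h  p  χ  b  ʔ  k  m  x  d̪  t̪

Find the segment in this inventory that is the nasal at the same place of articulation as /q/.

/q/ is a voiceless uvular stop.
The nasal at the same place is an uvular nasal — in this inventory, /ɴ/.

/ɴ/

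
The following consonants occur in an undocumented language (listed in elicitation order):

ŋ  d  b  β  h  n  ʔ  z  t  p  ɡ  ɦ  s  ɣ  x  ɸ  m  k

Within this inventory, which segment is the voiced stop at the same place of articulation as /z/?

/d/

/z/ is a voiced alveolar fricative.
The voiced stop at the same place is a voiced alveolar stop — in this inventory, /d/.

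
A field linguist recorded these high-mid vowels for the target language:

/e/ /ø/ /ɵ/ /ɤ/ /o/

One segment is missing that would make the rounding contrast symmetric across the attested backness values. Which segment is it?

Unrounded: /e/ (front), /ɤ/ (back).
Rounded: /ø/ (front), /ɵ/ (central), /o/ (back).
The central row has no unrounded member, so the gap is the central unrounded vowel /ɘ/.

/ɘ/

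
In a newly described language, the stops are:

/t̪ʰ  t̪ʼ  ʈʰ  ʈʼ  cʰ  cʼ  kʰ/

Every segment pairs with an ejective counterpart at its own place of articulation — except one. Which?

Dental: /t̪ʰ/ ~ /t̪ʼ/
Retroflex: /ʈʰ/ ~ /ʈʼ/
Palatal: /cʰ/ ~ /cʼ/
Velar: only /kʰ/ (aspirated); no ejective partner.
So /kʰ/ is the unpaired segment.

/kʰ/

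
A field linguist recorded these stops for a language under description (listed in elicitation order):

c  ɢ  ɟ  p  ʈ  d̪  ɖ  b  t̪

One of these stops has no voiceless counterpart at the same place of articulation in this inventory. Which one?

/ɢ/

Bilabial: /p/ ~ /b/
Dental: /t̪/ ~ /d̪/
Retroflex: /ʈ/ ~ /ɖ/
Palatal: /c/ ~ /ɟ/
Uvular: only /ɢ/ (voiced); no voiceless partner.
So /ɢ/ is the unpaired segment.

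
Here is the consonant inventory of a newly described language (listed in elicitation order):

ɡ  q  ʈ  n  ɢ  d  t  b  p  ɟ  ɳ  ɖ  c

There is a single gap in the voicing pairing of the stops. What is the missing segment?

/k/

bilabial: voiceless /p/, voiced /b/.
alveolar: voiceless /t/, voiced /d/.
retroflex: voiceless /ʈ/, voiced /ɖ/.
palatal: voiceless /c/, voiced /ɟ/.
velar: voiceless —, voiced /ɡ/.
uvular: voiceless /q/, voiced /ɢ/.
The velar row has no voiceless member, so the gap is the voiceless velar stop /k/.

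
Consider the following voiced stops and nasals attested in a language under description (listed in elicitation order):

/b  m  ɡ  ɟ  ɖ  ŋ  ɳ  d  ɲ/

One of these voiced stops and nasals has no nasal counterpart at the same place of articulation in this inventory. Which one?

Bilabial: /b/ ~ /m/
Retroflex: /ɖ/ ~ /ɳ/
Palatal: /ɟ/ ~ /ɲ/
Velar: /ɡ/ ~ /ŋ/
Alveolar: only /d/ (oral stop); no nasal partner.
So /d/ is the unpaired segment.

/d/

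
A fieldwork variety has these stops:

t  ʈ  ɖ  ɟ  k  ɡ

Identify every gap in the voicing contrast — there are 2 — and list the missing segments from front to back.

alveolar: voiceless /t/, voiced —.
retroflex: voiceless /ʈ/, voiced /ɖ/.
palatal: voiceless —, voiced /ɟ/.
velar: voiceless /k/, voiced /ɡ/.
Gaps, from front to back: alveolar lacks voiced (/d/); palatal lacks voiceless (/c/).

/d/, /c/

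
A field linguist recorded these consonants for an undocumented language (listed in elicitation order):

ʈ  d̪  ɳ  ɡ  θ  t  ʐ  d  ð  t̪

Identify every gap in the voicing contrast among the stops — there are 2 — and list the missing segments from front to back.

place of articulation  voiceless  voiced  
dental            t̪        d̪      
alveolar          t         d       
retroflex         ʈ         —       
velar             —         ɡ       
Gaps, from front to back: retroflex lacks voiced (/ɖ/); velar lacks voiceless (/k/).

/ɖ/, /k/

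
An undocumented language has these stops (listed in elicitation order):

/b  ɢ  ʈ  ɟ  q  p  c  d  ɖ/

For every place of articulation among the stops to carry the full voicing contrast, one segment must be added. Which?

/t/

bilabial: voiceless /p/, voiced /b/.
alveolar: voiceless —, voiced /d/.
retroflex: voiceless /ʈ/, voiced /ɖ/.
palatal: voiceless /c/, voiced /ɟ/.
uvular: voiceless /q/, voiced /ɢ/.
The alveolar row has no voiceless member, so the gap is the voiceless alveolar stop /t/.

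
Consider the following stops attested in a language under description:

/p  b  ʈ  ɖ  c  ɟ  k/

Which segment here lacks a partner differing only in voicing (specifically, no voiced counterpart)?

/k/

Bilabial: /p/ ~ /b/
Retroflex: /ʈ/ ~ /ɖ/
Palatal: /c/ ~ /ɟ/
Velar: only /k/ (voiceless); no voiced partner.
So /k/ is the unpaired segment.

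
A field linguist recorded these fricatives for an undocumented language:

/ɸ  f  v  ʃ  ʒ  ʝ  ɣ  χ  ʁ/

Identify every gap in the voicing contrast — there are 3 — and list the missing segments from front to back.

place of articulation  voiceless  voiced  
bilabial          ɸ         —       
labiodental       f         v       
postalveolar      ʃ         ʒ       
palatal           —         ʝ       
velar             —         ɣ       
uvular            χ         ʁ       
Gaps, from front to back: bilabial lacks voiced (/β/); palatal lacks voiceless (/ç/); velar lacks voiceless (/x/).

/β/, /ç/, /x/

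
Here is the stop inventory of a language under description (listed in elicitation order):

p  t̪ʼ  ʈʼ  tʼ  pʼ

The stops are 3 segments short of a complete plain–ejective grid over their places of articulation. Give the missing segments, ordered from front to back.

/t̪/, /t/, /ʈ/

place of articulation  plain     ejective
bilabial          p         pʼ      
dental            —         t̪ʼ     
alveolar          —         tʼ      
retroflex         —         ʈʼ      
Gaps, from front to back: dental lacks plain (/t̪/); alveolar lacks plain (/t/); retroflex lacks plain (/ʈ/).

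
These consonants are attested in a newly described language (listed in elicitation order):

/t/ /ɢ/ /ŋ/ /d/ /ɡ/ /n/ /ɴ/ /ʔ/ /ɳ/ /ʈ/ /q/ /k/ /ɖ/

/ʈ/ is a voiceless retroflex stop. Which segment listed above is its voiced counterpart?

/ɖ/

The voiced counterpart is a voiced retroflex stop — in this inventory, /ɖ/.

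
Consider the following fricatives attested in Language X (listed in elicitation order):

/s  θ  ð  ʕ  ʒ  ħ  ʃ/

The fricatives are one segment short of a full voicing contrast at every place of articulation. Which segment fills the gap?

Voiceless: /θ/ (dental), /s/ (alveolar), /ʃ/ (postalveolar), /ħ/ (pharyngeal).
Voiced: /ð/ (dental), /ʒ/ (postalveolar), /ʕ/ (pharyngeal).
The alveolar row has no voiced member, so the gap is the voiced alveolar fricative /z/.

/z/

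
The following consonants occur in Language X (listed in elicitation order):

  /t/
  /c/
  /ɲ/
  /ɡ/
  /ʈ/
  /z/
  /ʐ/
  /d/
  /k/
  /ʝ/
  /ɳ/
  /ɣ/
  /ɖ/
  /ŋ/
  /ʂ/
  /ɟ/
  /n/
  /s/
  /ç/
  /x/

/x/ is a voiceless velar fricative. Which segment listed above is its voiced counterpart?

The voiced counterpart is a voiced velar fricative — in this inventory, /ɣ/.

/ɣ/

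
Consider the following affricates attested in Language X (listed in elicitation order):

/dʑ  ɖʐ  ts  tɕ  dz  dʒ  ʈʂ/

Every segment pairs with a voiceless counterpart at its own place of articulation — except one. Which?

/dʒ/

Alveolar: /ts/ ~ /dz/
Retroflex: /ʈʂ/ ~ /ɖʐ/
Alveolo-palatal: /tɕ/ ~ /dʑ/
Postalveolar: only /dʒ/ (voiced); no voiceless partner.
So /dʒ/ is the unpaired segment.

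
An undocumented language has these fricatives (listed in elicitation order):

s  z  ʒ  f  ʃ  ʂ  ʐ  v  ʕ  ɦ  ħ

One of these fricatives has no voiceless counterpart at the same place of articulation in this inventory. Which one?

/ɦ/

Labiodental: /f/ ~ /v/
Alveolar: /s/ ~ /z/
Postalveolar: /ʃ/ ~ /ʒ/
Retroflex: /ʂ/ ~ /ʐ/
Pharyngeal: /ħ/ ~ /ʕ/
Glottal: only /ɦ/ (voiced); no voiceless partner.
So /ɦ/ is the unpaired segment.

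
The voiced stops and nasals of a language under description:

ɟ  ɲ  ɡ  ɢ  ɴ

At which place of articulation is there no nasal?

velar

palatal: oral stop /ɟ/, nasal /ɲ/.
velar: oral stop /ɡ/, nasal —.
uvular: oral stop /ɢ/, nasal /ɴ/.
Every place of articulation has a nasal member except velar, where /ŋ/ would be expected.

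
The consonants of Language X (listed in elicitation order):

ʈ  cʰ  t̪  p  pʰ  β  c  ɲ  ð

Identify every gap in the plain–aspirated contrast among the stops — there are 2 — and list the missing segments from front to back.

bilabial: plain /p/, aspirated /pʰ/.
dental: plain /t̪/, aspirated —.
retroflex: plain /ʈ/, aspirated —.
palatal: plain /c/, aspirated /cʰ/.
Gaps, from front to back: dental lacks aspirated (/t̪ʰ/); retroflex lacks aspirated (/ʈʰ/).

/t̪ʰ/, /ʈʰ/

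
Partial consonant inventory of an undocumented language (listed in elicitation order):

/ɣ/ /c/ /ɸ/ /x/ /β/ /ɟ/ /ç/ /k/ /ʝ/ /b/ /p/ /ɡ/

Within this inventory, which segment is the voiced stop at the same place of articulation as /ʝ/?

/ʝ/ is a voiced palatal fricative.
The voiced stop at the same place is a voiced palatal stop — in this inventory, /ɟ/.

/ɟ/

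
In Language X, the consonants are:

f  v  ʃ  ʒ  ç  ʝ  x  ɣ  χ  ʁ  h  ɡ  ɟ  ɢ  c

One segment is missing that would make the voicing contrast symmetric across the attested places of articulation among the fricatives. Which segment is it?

/ɦ/

place of articulation  voiceless  voiced  
labiodental       f         v       
postalveolar      ʃ         ʒ       
palatal           ç         ʝ       
velar             x         ɣ       
uvular            χ         ʁ       
glottal           h         —       
The glottal row has no voiced member, so the gap is the voiced glottal fricative /ɦ/.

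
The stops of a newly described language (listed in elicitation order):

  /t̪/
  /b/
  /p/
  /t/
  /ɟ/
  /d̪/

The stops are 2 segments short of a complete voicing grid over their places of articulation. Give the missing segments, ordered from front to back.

/d/, /c/

Voiceless: /p/ (bilabial), /t̪/ (dental), /t/ (alveolar).
Voiced: /b/ (bilabial), /d̪/ (dental), /ɟ/ (palatal).
Gaps, from front to back: alveolar lacks voiced (/d/); palatal lacks voiceless (/c/).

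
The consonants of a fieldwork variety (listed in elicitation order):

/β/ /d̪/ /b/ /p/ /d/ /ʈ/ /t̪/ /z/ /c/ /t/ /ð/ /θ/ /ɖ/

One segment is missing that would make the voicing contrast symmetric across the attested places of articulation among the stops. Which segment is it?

place of articulation  voiceless  voiced  
bilabial          p         b       
dental            t̪        d̪      
alveolar          t         d       
retroflex         ʈ         ɖ       
palatal           c         —       
The palatal row has no voiced member, so the gap is the voiced palatal stop /ɟ/.

/ɟ/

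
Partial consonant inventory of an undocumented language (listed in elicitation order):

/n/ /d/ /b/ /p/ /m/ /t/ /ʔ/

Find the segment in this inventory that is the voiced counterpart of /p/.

/p/ is a voiceless bilabial stop.
The voiced counterpart is a voiced bilabial stop — in this inventory, /b/.

/b/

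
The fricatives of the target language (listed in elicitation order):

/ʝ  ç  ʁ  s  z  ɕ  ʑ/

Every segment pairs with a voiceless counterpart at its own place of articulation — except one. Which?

Alveolar: /s/ ~ /z/
Alveolo-palatal: /ɕ/ ~ /ʑ/
Palatal: /ç/ ~ /ʝ/
Uvular: only /ʁ/ (voiced); no voiceless partner.
So /ʁ/ is the unpaired segment.

/ʁ/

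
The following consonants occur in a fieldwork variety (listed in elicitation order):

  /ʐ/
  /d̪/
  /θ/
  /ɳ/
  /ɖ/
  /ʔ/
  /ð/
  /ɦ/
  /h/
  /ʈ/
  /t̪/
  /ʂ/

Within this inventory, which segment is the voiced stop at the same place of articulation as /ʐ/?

/ʐ/ is a voiced retroflex fricative.
The voiced stop at the same place is a voiced retroflex stop — in this inventory, /ɖ/.

/ɖ/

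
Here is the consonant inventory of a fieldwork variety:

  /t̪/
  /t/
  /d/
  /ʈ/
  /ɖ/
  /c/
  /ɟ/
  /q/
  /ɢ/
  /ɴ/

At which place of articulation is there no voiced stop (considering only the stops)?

dental

Voiceless: /t̪/ (dental), /t/ (alveolar), /ʈ/ (retroflex), /c/ (palatal), /q/ (uvular).
Voiced: /d/ (alveolar), /ɖ/ (retroflex), /ɟ/ (palatal), /ɢ/ (uvular).
Every place of articulation has a voiced member except dental, where /d̪/ would be expected.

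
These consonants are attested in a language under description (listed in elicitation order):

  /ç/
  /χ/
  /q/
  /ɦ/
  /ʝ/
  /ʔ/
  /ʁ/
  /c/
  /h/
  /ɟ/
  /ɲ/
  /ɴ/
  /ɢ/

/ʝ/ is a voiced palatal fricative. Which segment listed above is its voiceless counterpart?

/ç/

The voiceless counterpart is a voiceless palatal fricative — in this inventory, /ç/.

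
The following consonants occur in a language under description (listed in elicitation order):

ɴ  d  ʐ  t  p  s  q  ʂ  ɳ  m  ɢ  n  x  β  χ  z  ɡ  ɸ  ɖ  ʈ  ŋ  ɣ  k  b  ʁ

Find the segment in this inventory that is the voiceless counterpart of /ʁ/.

/ʁ/ is a voiced uvular fricative.
The voiceless counterpart is a voiceless uvular fricative — in this inventory, /χ/.

/χ/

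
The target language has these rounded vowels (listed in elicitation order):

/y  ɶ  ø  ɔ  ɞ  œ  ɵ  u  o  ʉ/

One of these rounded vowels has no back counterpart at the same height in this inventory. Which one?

/ɶ/

High: /y/ ~ /ʉ/ ~ /u/
High-mid: /ø/ ~ /ɵ/ ~ /o/
Low-mid: /œ/ ~ /ɞ/ ~ /ɔ/
Low: only /ɶ/ (front); no back partner.
So /ɶ/ is the unpaired segment.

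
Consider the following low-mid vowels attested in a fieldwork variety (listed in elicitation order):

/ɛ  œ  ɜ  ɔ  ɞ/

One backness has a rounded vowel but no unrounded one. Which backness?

back

backness          unrounded  rounded 
front             ɛ         œ       
central           ɜ         ɞ       
back              —         ɔ       
Every backness has an unrounded member except back, where /ʌ/ would be expected.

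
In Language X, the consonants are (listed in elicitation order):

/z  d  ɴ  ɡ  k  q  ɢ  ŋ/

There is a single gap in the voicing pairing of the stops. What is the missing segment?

place of articulation  voiceless  voiced  
alveolar          —         d       
velar             k         ɡ       
uvular            q         ɢ       
The alveolar row has no voiceless member, so the gap is the voiceless alveolar stop /t/.

/t/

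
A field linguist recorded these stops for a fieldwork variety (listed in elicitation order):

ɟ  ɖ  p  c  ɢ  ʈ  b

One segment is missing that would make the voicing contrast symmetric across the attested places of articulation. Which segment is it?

place of articulation  voiceless  voiced  
bilabial          p         b       
retroflex         ʈ         ɖ       
palatal           c         ɟ       
uvular            —         ɢ       
The uvular row has no voiceless member, so the gap is the voiceless uvular stop /q/.

/q/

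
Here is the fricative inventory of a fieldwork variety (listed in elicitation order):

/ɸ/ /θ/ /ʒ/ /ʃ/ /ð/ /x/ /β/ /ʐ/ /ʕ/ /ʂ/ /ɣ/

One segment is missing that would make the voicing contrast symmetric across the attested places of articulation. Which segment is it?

bilabial: voiceless /ɸ/, voiced /β/.
dental: voiceless /θ/, voiced /ð/.
postalveolar: voiceless /ʃ/, voiced /ʒ/.
retroflex: voiceless /ʂ/, voiced /ʐ/.
velar: voiceless /x/, voiced /ɣ/.
pharyngeal: voiceless —, voiced /ʕ/.
The pharyngeal row has no voiceless member, so the gap is the voiceless pharyngeal fricative /ħ/.

/ħ/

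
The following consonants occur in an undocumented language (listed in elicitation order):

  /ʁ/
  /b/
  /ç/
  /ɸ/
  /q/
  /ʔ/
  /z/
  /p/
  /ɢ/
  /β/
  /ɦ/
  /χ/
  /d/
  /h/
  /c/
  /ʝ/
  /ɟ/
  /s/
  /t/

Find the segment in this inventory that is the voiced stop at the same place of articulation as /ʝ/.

/ʝ/ is a voiced palatal fricative.
The voiced stop at the same place is a voiced palatal stop — in this inventory, /ɟ/.

/ɟ/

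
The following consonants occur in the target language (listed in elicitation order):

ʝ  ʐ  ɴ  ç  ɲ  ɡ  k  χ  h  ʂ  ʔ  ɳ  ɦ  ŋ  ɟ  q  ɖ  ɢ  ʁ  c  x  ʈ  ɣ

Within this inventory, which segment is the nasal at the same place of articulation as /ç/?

/ɲ/

/ç/ is a voiceless palatal fricative.
The nasal at the same place is a palatal nasal — in this inventory, /ɲ/.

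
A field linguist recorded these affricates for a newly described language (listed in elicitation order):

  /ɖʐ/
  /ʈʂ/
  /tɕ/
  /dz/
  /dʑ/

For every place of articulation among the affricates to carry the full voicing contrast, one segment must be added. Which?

/ts/

alveolar: voiceless —, voiced /dz/.
retroflex: voiceless /ʈʂ/, voiced /ɖʐ/.
alveolo-palatal: voiceless /tɕ/, voiced /dʑ/.
The alveolar row has no voiceless member, so the gap is the voiceless alveolar affricate /ts/.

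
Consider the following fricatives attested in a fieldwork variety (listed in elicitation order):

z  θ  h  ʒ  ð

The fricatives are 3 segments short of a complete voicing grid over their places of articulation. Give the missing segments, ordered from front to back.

/s/, /ʃ/, /ɦ/

place of articulation  voiceless  voiced  
dental            θ         ð       
alveolar          —         z       
postalveolar      —         ʒ       
glottal           h         —       
Gaps, from front to back: alveolar lacks voiceless (/s/); postalveolar lacks voiceless (/ʃ/); glottal lacks voiced (/ɦ/).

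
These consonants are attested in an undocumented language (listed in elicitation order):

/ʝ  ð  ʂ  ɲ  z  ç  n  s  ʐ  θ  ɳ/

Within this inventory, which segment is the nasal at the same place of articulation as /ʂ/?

/ɳ/

/ʂ/ is a voiceless retroflex fricative.
The nasal at the same place is a retroflex nasal — in this inventory, /ɳ/.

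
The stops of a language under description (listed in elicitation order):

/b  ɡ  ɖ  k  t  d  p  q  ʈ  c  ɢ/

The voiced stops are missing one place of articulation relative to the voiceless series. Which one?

palatal

place of articulation  voiceless  voiced  
bilabial          p         b       
alveolar          t         d       
retroflex         ʈ         ɖ       
palatal           c         —       
velar             k         ɡ       
uvular            q         ɢ       
Every place of articulation has a voiced member except palatal, where /ɟ/ would be expected.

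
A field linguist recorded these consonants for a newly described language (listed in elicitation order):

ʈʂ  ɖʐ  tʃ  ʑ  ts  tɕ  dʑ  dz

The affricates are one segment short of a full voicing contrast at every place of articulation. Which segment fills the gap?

/dʒ/

place of articulation  voiceless  voiced  
alveolar          ts        dz      
postalveolar      tʃ        —       
retroflex         ʈʂ        ɖʐ      
alveolo-palatal   tɕ        dʑ      
The postalveolar row has no voiced member, so the gap is the voiced postalveolar affricate /dʒ/.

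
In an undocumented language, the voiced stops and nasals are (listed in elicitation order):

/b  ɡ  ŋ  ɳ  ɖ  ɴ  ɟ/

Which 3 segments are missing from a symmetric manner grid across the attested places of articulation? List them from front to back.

/m/, /ɲ/, /ɢ/

bilabial: oral stop /b/, nasal —.
retroflex: oral stop /ɖ/, nasal /ɳ/.
palatal: oral stop /ɟ/, nasal —.
velar: oral stop /ɡ/, nasal /ŋ/.
uvular: oral stop —, nasal /ɴ/.
Gaps, from front to back: bilabial lacks nasal (/m/); palatal lacks nasal (/ɲ/); uvular lacks oral stop (/ɢ/).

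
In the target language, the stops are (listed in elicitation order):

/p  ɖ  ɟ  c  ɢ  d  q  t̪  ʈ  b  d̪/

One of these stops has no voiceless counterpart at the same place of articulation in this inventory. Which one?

/d/

Bilabial: /p/ ~ /b/
Dental: /t̪/ ~ /d̪/
Retroflex: /ʈ/ ~ /ɖ/
Palatal: /c/ ~ /ɟ/
Uvular: /q/ ~ /ɢ/
Alveolar: only /d/ (voiced); no voiceless partner.
So /d/ is the unpaired segment.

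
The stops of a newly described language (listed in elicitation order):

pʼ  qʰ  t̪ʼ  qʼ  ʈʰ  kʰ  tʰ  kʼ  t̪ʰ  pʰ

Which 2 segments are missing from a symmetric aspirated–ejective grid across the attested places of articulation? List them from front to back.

/tʼ/, /ʈʼ/

bilabial: aspirated /pʰ/, ejective /pʼ/.
dental: aspirated /t̪ʰ/, ejective /t̪ʼ/.
alveolar: aspirated /tʰ/, ejective —.
retroflex: aspirated /ʈʰ/, ejective —.
velar: aspirated /kʰ/, ejective /kʼ/.
uvular: aspirated /qʰ/, ejective /qʼ/.
Gaps, from front to back: alveolar lacks ejective (/tʼ/); retroflex lacks ejective (/ʈʼ/).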